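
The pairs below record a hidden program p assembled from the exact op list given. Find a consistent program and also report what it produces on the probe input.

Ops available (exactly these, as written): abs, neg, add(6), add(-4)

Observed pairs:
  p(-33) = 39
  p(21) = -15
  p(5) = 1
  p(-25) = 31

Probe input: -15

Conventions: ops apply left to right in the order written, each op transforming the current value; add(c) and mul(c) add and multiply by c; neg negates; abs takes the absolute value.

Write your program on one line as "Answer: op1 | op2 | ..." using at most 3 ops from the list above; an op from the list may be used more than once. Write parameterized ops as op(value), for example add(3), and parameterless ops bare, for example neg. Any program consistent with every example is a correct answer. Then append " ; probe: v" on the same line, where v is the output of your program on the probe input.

neg | add(6) ; probe: 21

Check, running the answer program on each example:
  -33 -> 33 -> 39
  21 -> -21 -> -15
  5 -> -5 -> 1
  -25 -> 25 -> 31
  probe: -15 -> 15 -> 21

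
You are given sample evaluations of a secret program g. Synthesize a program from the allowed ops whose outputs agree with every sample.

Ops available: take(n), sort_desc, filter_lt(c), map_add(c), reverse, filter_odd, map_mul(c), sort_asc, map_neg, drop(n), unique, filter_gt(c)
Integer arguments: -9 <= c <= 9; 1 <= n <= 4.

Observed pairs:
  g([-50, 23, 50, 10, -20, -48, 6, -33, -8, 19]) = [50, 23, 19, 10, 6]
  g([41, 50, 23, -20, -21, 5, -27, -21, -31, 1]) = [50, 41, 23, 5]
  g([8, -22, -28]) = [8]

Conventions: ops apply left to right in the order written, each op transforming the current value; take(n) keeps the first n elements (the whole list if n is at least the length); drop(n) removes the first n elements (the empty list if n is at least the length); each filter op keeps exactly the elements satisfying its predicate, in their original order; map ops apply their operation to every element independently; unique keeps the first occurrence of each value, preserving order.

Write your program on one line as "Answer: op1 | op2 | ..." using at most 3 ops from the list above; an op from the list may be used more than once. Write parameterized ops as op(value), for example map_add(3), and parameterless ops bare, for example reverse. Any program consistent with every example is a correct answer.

sort_desc | filter_gt(3)

Check, running the answer program on each example:
  [-50, 23, 50, 10, -20, -48, 6, -33, -8, 19] -> [50, 23, 19, 10, 6, -8, -20, -33, -48, -50] -> [50, 23, 19, 10, 6]
  [41, 50, 23, -20, -21, 5, -27, -21, -31, 1] -> [50, 41, 23, 5, 1, -20, -21, -21, -27, -31] -> [50, 41, 23, 5]
  [8, -22, -28] -> [8, -22, -28] -> [8]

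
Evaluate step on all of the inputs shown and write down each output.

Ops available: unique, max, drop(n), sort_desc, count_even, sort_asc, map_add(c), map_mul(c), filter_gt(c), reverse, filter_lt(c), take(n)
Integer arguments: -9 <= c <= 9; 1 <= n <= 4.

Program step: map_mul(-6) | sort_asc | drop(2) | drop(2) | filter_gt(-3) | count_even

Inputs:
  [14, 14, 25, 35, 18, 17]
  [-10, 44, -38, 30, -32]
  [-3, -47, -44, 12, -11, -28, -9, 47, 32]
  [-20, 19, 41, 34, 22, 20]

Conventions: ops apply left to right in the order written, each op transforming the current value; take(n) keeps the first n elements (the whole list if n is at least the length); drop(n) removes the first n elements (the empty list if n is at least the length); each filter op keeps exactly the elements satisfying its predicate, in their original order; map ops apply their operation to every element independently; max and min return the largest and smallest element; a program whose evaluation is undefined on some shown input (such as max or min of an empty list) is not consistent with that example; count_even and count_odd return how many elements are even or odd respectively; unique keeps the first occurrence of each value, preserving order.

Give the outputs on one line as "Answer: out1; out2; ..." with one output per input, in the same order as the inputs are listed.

0; 1; 5; 1

Execution, op by op:
  [14, 14, 25, 35, 18, 17] -> [-84, -84, -150, -210, -108, -102] -> [-210, -150, -108, -102, -84, -84] -> [-108, -102, -84, -84] -> [-84, -84] -> [] -> 0
  [-10, 44, -38, 30, -32] -> [60, -264, 228, -180, 192] -> [-264, -180, 60, 192, 228] -> [60, 192, 228] -> [228] -> [228] -> 1
  [-3, -47, -44, 12, -11, -28, -9, 47, 32] -> [18, 282, 264, -72, 66, 168, 54, -282, -192] -> [-282, -192, -72, 18, 54, 66, 168, 264, 282] -> [-72, 18, 54, 66, 168, 264, 282] -> [54, 66, 168, 264, 282] -> [54, 66, 168, 264, 282] -> 5
  [-20, 19, 41, 34, 22, 20] -> [120, -114, -246, -204, -132, -120] -> [-246, -204, -132, -120, -114, 120] -> [-132, -120, -114, 120] -> [-114, 120] -> [120] -> 1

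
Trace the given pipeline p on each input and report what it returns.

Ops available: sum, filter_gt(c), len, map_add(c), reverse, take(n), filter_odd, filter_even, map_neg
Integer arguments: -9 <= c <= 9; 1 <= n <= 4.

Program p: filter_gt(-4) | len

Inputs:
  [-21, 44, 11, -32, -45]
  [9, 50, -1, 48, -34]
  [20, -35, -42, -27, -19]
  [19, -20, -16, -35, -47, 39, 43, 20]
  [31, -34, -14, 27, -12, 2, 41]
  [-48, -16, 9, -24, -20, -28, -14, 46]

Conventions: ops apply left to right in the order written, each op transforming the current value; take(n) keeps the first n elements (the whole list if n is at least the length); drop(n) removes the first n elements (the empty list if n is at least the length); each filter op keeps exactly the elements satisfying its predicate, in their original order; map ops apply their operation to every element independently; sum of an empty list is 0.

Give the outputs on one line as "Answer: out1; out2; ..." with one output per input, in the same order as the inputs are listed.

Execution, op by op:
  [-21, 44, 11, -32, -45] -> [44, 11] -> 2
  [9, 50, -1, 48, -34] -> [9, 50, -1, 48] -> 4
  [20, -35, -42, -27, -19] -> [20] -> 1
  [19, -20, -16, -35, -47, 39, 43, 20] -> [19, 39, 43, 20] -> 4
  [31, -34, -14, 27, -12, 2, 41] -> [31, 27, 2, 41] -> 4
  [-48, -16, 9, -24, -20, -28, -14, 46] -> [9, 46] -> 2

2; 4; 1; 4; 4; 2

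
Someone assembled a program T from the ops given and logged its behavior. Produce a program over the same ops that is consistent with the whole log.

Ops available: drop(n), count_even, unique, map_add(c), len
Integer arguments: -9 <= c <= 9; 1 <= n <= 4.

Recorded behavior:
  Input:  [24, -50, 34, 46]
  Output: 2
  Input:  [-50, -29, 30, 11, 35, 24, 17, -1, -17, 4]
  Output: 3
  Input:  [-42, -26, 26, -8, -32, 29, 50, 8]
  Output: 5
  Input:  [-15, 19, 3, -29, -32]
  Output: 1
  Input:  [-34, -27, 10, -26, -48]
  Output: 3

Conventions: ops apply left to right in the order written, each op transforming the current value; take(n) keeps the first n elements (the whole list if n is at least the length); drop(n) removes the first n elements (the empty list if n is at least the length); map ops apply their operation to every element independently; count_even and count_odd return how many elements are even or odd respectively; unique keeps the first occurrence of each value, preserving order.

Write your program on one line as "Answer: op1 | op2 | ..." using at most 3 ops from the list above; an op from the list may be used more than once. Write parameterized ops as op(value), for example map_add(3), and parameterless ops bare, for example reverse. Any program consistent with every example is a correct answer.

drop(2) | count_even

Check, running the answer program on each example:
  [24, -50, 34, 46] -> [34, 46] -> 2
  [-50, -29, 30, 11, 35, 24, 17, -1, -17, 4] -> [30, 11, 35, 24, 17, -1, -17, 4] -> 3
  [-42, -26, 26, -8, -32, 29, 50, 8] -> [26, -8, -32, 29, 50, 8] -> 5
  [-15, 19, 3, -29, -32] -> [3, -29, -32] -> 1
  [-34, -27, 10, -26, -48] -> [10, -26, -48] -> 3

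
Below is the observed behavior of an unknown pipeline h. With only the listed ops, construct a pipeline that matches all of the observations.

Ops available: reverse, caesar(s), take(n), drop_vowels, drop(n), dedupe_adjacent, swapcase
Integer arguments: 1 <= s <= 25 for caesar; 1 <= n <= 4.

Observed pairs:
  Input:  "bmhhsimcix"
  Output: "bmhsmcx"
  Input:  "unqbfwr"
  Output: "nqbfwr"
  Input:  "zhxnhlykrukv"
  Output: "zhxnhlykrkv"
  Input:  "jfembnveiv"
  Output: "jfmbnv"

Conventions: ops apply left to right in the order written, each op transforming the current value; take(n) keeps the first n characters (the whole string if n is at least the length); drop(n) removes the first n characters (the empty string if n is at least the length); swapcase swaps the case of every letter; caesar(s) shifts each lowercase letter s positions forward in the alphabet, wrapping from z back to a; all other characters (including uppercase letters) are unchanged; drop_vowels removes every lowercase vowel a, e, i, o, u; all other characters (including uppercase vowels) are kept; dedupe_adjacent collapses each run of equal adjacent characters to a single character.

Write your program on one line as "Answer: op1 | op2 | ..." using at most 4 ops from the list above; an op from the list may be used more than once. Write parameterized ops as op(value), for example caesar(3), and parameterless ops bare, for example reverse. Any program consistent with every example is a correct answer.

drop_vowels | swapcase | dedupe_adjacent | swapcase

Check, running the answer program on each example:
  "bmhhsimcix" -> "bmhhsmcx" -> "BMHHSMCX" -> "BMHSMCX" -> "bmhsmcx"
  "unqbfwr" -> "nqbfwr" -> "NQBFWR" -> "NQBFWR" -> "nqbfwr"
  "zhxnhlykrukv" -> "zhxnhlykrkv" -> "ZHXNHLYKRKV" -> "ZHXNHLYKRKV" -> "zhxnhlykrkv"
  "jfembnveiv" -> "jfmbnvv" -> "JFMBNVV" -> "JFMBNV" -> "jfmbnv"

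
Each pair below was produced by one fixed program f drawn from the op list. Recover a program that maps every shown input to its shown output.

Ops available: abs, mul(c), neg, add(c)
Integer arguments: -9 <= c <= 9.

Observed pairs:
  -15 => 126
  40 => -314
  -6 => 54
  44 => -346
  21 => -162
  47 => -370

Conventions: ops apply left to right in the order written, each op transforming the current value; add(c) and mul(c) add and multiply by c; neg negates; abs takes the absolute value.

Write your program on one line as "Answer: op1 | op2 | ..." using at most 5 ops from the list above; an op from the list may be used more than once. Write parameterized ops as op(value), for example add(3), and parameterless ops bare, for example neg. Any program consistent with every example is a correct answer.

neg | mul(-8) | add(-6) | neg

Check, running the answer program on each example:
  -15 -> 15 -> -120 -> -126 -> 126
  40 -> -40 -> 320 -> 314 -> -314
  -6 -> 6 -> -48 -> -54 -> 54
  44 -> -44 -> 352 -> 346 -> -346
  21 -> -21 -> 168 -> 162 -> -162
  47 -> -47 -> 376 -> 370 -> -370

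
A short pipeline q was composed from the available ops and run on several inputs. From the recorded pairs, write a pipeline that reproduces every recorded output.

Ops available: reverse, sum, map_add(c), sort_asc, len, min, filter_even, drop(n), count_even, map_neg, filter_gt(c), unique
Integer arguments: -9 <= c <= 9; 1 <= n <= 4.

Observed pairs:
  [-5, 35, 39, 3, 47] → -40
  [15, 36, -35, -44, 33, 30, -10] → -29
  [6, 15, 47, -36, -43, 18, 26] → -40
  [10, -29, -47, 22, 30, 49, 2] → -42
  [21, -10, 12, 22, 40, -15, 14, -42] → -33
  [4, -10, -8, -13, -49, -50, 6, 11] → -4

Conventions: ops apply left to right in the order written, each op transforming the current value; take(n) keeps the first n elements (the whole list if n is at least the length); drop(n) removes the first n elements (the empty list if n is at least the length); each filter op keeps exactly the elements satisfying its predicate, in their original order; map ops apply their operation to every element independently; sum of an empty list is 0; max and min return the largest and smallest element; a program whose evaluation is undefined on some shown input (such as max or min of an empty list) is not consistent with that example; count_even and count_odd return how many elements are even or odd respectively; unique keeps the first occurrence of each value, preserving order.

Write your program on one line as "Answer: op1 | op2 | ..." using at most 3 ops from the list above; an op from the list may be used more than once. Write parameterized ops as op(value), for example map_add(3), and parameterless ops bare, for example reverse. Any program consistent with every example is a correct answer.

map_neg | map_add(7) | min

Check, running the answer program on each example:
  [-5, 35, 39, 3, 47] -> [5, -35, -39, -3, -47] -> [12, -28, -32, 4, -40] -> -40
  [15, 36, -35, -44, 33, 30, -10] -> [-15, -36, 35, 44, -33, -30, 10] -> [-8, -29, 42, 51, -26, -23, 17] -> -29
  [6, 15, 47, -36, -43, 18, 26] -> [-6, -15, -47, 36, 43, -18, -26] -> [1, -8, -40, 43, 50, -11, -19] -> -40
  [10, -29, -47, 22, 30, 49, 2] -> [-10, 29, 47, -22, -30, -49, -2] -> [-3, 36, 54, -15, -23, -42, 5] -> -42
  [21, -10, 12, 22, 40, -15, 14, -42] -> [-21, 10, -12, -22, -40, 15, -14, 42] -> [-14, 17, -5, -15, -33, 22, -7, 49] -> -33
  [4, -10, -8, -13, -49, -50, 6, 11] -> [-4, 10, 8, 13, 49, 50, -6, -11] -> [3, 17, 15, 20, 56, 57, 1, -4] -> -4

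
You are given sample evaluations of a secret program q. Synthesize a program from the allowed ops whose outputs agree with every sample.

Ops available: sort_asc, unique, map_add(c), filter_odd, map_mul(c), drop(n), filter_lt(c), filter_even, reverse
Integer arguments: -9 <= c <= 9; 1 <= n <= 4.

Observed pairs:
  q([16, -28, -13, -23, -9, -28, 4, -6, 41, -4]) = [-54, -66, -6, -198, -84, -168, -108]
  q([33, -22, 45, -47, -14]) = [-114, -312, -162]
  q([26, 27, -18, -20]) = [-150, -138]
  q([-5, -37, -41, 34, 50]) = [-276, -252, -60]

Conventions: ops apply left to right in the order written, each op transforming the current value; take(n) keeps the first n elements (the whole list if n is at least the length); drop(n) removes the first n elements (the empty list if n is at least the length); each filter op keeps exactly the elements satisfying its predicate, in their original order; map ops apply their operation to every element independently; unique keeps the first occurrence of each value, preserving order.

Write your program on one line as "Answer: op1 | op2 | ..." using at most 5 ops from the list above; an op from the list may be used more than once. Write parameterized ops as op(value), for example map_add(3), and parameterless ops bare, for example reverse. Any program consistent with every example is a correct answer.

map_add(-5) | reverse | unique | filter_lt(4) | map_mul(6)

Check, running the answer program on each example:
  [16, -28, -13, -23, -9, -28, 4, -6, 41, -4] -> [11, -33, -18, -28, -14, -33, -1, -11, 36, -9] -> [-9, 36, -11, -1, -33, -14, -28, -18, -33, 11] -> [-9, 36, -11, -1, -33, -14, -28, -18, 11] -> [-9, -11, -1, -33, -14, -28, -18] -> [-54, -66, -6, -198, -84, -168, -108]
  [33, -22, 45, -47, -14] -> [28, -27, 40, -52, -19] -> [-19, -52, 40, -27, 28] -> [-19, -52, 40, -27, 28] -> [-19, -52, -27] -> [-114, -312, -162]
  [26, 27, -18, -20] -> [21, 22, -23, -25] -> [-25, -23, 22, 21] -> [-25, -23, 22, 21] -> [-25, -23] -> [-150, -138]
  [-5, -37, -41, 34, 50] -> [-10, -42, -46, 29, 45] -> [45, 29, -46, -42, -10] -> [45, 29, -46, -42, -10] -> [-46, -42, -10] -> [-276, -252, -60]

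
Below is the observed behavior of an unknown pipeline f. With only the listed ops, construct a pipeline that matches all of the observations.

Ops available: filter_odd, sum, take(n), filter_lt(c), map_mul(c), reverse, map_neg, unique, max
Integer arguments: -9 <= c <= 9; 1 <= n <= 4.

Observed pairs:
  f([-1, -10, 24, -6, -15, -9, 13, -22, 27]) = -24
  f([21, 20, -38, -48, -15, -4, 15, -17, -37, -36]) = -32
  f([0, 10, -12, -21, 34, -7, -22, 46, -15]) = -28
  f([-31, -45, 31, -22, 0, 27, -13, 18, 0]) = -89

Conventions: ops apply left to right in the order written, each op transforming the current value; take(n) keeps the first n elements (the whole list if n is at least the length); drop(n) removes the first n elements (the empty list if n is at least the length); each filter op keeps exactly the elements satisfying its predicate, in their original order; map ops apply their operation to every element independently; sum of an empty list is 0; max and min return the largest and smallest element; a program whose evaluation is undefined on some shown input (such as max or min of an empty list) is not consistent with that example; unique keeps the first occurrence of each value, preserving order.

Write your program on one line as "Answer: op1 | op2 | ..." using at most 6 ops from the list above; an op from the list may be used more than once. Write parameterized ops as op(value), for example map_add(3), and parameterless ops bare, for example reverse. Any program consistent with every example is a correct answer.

filter_lt(-5) | take(4) | reverse | filter_odd | sum

Check, running the answer program on each example:
  [-1, -10, 24, -6, -15, -9, 13, -22, 27] -> [-10, -6, -15, -9, -22] -> [-10, -6, -15, -9] -> [-9, -15, -6, -10] -> [-9, -15] -> -24
  [21, 20, -38, -48, -15, -4, 15, -17, -37, -36] -> [-38, -48, -15, -17, -37, -36] -> [-38, -48, -15, -17] -> [-17, -15, -48, -38] -> [-17, -15] -> -32
  [0, 10, -12, -21, 34, -7, -22, 46, -15] -> [-12, -21, -7, -22, -15] -> [-12, -21, -7, -22] -> [-22, -7, -21, -12] -> [-7, -21] -> -28
  [-31, -45, 31, -22, 0, 27, -13, 18, 0] -> [-31, -45, -22, -13] -> [-31, -45, -22, -13] -> [-13, -22, -45, -31] -> [-13, -45, -31] -> -89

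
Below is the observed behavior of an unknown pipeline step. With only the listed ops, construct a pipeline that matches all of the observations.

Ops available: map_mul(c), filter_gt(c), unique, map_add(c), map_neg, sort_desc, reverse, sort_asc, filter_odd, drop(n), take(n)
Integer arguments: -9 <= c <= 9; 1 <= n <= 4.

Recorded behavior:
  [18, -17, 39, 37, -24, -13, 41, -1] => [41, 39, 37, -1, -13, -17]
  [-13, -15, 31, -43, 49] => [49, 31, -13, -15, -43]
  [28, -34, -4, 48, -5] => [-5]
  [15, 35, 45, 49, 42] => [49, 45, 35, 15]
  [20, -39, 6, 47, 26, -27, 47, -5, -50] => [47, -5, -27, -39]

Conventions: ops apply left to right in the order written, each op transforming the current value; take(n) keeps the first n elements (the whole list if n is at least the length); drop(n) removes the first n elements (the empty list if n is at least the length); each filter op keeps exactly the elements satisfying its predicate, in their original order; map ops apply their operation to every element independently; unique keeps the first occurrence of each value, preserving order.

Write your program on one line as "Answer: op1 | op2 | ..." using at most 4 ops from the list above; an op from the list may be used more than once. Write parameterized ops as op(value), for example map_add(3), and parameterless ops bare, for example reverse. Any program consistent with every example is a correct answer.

sort_asc | sort_desc | filter_odd | unique

Check, running the answer program on each example:
  [18, -17, 39, 37, -24, -13, 41, -1] -> [-24, -17, -13, -1, 18, 37, 39, 41] -> [41, 39, 37, 18, -1, -13, -17, -24] -> [41, 39, 37, -1, -13, -17] -> [41, 39, 37, -1, -13, -17]
  [-13, -15, 31, -43, 49] -> [-43, -15, -13, 31, 49] -> [49, 31, -13, -15, -43] -> [49, 31, -13, -15, -43] -> [49, 31, -13, -15, -43]
  [28, -34, -4, 48, -5] -> [-34, -5, -4, 28, 48] -> [48, 28, -4, -5, -34] -> [-5] -> [-5]
  [15, 35, 45, 49, 42] -> [15, 35, 42, 45, 49] -> [49, 45, 42, 35, 15] -> [49, 45, 35, 15] -> [49, 45, 35, 15]
  [20, -39, 6, 47, 26, -27, 47, -5, -50] -> [-50, -39, -27, -5, 6, 20, 26, 47, 47] -> [47, 47, 26, 20, 6, -5, -27, -39, -50] -> [47, 47, -5, -27, -39] -> [47, -5, -27, -39]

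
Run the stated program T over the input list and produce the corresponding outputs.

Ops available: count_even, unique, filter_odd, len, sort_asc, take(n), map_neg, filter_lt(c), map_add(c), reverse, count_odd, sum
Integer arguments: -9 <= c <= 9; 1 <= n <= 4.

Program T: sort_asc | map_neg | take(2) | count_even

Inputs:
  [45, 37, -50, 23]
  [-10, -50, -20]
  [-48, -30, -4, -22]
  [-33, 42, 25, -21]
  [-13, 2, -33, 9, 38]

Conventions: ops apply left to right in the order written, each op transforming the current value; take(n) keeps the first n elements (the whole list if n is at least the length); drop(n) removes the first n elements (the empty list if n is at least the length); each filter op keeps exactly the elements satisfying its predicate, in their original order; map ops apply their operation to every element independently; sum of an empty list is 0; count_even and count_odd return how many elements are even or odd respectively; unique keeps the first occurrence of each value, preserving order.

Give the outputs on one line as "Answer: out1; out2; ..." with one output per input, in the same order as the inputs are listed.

1; 2; 2; 0; 0

Execution, op by op:
  [45, 37, -50, 23] -> [-50, 23, 37, 45] -> [50, -23, -37, -45] -> [50, -23] -> 1
  [-10, -50, -20] -> [-50, -20, -10] -> [50, 20, 10] -> [50, 20] -> 2
  [-48, -30, -4, -22] -> [-48, -30, -22, -4] -> [48, 30, 22, 4] -> [48, 30] -> 2
  [-33, 42, 25, -21] -> [-33, -21, 25, 42] -> [33, 21, -25, -42] -> [33, 21] -> 0
  [-13, 2, -33, 9, 38] -> [-33, -13, 2, 9, 38] -> [33, 13, -2, -9, -38] -> [33, 13] -> 0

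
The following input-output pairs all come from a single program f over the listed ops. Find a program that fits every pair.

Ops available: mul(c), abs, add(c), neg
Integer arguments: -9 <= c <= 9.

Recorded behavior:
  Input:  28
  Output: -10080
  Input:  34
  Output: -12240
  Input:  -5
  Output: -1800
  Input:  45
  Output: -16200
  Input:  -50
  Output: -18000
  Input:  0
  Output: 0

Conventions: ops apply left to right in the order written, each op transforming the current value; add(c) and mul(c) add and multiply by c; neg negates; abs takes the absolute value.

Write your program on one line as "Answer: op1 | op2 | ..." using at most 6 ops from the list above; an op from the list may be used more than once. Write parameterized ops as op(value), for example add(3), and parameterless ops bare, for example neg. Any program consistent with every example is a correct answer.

mul(-8) | neg | abs | mul(9) | mul(-5)

Check, running the answer program on each example:
  28 -> -224 -> 224 -> 224 -> 2016 -> -10080
  34 -> -272 -> 272 -> 272 -> 2448 -> -12240
  -5 -> 40 -> -40 -> 40 -> 360 -> -1800
  45 -> -360 -> 360 -> 360 -> 3240 -> -16200
  -50 -> 400 -> -400 -> 400 -> 3600 -> -18000
  0 -> 0 -> 0 -> 0 -> 0 -> 0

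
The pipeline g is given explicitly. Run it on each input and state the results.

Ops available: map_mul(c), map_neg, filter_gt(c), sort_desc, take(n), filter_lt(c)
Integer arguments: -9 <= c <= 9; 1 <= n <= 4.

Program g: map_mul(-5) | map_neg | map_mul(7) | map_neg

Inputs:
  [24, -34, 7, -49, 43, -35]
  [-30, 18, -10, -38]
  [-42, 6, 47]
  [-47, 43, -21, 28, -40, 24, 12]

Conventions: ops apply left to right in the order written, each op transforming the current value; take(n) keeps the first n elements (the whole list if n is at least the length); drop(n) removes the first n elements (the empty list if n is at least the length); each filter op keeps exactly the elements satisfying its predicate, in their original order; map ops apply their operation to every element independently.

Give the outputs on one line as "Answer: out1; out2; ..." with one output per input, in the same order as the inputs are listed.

Execution, op by op:
  [24, -34, 7, -49, 43, -35] -> [-120, 170, -35, 245, -215, 175] -> [120, -170, 35, -245, 215, -175] -> [840, -1190, 245, -1715, 1505, -1225] -> [-840, 1190, -245, 1715, -1505, 1225]
  [-30, 18, -10, -38] -> [150, -90, 50, 190] -> [-150, 90, -50, -190] -> [-1050, 630, -350, -1330] -> [1050, -630, 350, 1330]
  [-42, 6, 47] -> [210, -30, -235] -> [-210, 30, 235] -> [-1470, 210, 1645] -> [1470, -210, -1645]
  [-47, 43, -21, 28, -40, 24, 12] -> [235, -215, 105, -140, 200, -120, -60] -> [-235, 215, -105, 140, -200, 120, 60] -> [-1645, 1505, -735, 980, -1400, 840, 420] -> [1645, -1505, 735, -980, 1400, -840, -420]

[-840, 1190, -245, 1715, -1505, 1225]; [1050, -630, 350, 1330]; [1470, -210, -1645]; [1645, -1505, 735, -980, 1400, -840, -420]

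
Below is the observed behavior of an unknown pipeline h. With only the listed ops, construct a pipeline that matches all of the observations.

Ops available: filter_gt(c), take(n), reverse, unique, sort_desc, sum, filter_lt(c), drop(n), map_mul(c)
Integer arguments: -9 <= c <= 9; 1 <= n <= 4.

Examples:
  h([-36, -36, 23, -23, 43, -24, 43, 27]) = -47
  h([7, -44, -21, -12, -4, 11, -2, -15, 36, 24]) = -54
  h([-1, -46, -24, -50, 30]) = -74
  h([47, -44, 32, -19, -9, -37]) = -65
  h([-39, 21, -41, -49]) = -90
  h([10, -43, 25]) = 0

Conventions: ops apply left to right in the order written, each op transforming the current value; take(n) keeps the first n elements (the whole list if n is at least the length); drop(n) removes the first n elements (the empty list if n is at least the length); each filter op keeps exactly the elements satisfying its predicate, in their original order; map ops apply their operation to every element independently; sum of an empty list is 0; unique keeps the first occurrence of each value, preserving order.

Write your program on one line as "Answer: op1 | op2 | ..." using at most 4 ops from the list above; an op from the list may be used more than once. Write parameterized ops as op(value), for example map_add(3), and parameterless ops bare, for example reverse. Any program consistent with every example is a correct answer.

drop(2) | filter_lt(0) | sort_desc | sum

Check, running the answer program on each example:
  [-36, -36, 23, -23, 43, -24, 43, 27] -> [23, -23, 43, -24, 43, 27] -> [-23, -24] -> [-23, -24] -> -47
  [7, -44, -21, -12, -4, 11, -2, -15, 36, 24] -> [-21, -12, -4, 11, -2, -15, 36, 24] -> [-21, -12, -4, -2, -15] -> [-2, -4, -12, -15, -21] -> -54
  [-1, -46, -24, -50, 30] -> [-24, -50, 30] -> [-24, -50] -> [-24, -50] -> -74
  [47, -44, 32, -19, -9, -37] -> [32, -19, -9, -37] -> [-19, -9, -37] -> [-9, -19, -37] -> -65
  [-39, 21, -41, -49] -> [-41, -49] -> [-41, -49] -> [-41, -49] -> -90
  [10, -43, 25] -> [25] -> [] -> [] -> 0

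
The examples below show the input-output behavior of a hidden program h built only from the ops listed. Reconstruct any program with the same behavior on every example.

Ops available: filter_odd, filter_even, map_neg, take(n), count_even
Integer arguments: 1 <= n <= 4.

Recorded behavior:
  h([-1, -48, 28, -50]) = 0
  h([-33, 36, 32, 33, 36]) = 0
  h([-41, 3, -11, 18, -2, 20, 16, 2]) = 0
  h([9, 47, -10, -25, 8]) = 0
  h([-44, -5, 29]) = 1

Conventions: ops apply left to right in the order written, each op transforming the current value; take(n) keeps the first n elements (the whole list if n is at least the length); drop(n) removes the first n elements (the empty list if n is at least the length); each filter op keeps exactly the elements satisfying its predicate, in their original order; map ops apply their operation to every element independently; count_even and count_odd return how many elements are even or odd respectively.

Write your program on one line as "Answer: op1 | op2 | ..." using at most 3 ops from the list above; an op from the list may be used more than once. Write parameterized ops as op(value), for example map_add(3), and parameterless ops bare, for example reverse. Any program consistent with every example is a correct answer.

map_neg | take(1) | count_even

Check, running the answer program on each example:
  [-1, -48, 28, -50] -> [1, 48, -28, 50] -> [1] -> 0
  [-33, 36, 32, 33, 36] -> [33, -36, -32, -33, -36] -> [33] -> 0
  [-41, 3, -11, 18, -2, 20, 16, 2] -> [41, -3, 11, -18, 2, -20, -16, -2] -> [41] -> 0
  [9, 47, -10, -25, 8] -> [-9, -47, 10, 25, -8] -> [-9] -> 0
  [-44, -5, 29] -> [44, 5, -29] -> [44] -> 1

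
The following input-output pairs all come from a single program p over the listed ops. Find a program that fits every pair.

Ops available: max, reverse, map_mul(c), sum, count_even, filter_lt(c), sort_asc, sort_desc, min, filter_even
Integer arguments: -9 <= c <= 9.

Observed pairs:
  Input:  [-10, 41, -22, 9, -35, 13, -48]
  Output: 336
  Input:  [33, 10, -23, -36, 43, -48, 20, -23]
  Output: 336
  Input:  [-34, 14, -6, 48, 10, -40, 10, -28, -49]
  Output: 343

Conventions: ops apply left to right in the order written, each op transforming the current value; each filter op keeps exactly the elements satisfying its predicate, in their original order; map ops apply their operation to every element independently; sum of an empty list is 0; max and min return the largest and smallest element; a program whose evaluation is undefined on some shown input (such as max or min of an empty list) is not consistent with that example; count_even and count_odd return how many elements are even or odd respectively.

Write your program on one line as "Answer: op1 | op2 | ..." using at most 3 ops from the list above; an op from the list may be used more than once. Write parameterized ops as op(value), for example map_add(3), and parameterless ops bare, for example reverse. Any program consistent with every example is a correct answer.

map_mul(-7) | max

Check, running the answer program on each example:
  [-10, 41, -22, 9, -35, 13, -48] -> [70, -287, 154, -63, 245, -91, 336] -> 336
  [33, 10, -23, -36, 43, -48, 20, -23] -> [-231, -70, 161, 252, -301, 336, -140, 161] -> 336
  [-34, 14, -6, 48, 10, -40, 10, -28, -49] -> [238, -98, 42, -336, -70, 280, -70, 196, 343] -> 343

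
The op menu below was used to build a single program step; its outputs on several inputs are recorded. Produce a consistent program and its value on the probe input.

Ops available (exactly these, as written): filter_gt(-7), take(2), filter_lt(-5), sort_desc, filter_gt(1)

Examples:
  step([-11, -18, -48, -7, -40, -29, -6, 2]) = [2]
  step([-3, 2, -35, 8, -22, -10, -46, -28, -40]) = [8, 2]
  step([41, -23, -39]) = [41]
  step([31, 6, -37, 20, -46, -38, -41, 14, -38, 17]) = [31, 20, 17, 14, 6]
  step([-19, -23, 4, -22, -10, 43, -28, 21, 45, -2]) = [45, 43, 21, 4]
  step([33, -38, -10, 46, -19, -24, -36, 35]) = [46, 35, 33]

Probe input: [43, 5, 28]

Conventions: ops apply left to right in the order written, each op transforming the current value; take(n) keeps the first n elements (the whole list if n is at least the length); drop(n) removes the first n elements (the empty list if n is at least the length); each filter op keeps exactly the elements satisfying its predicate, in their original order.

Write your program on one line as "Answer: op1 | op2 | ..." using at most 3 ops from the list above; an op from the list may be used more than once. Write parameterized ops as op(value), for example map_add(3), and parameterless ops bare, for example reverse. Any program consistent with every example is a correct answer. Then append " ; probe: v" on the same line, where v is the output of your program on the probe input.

filter_gt(-7) | sort_desc | filter_gt(1) ; probe: [43, 28, 5]

Check, running the answer program on each example:
  [-11, -18, -48, -7, -40, -29, -6, 2] -> [-6, 2] -> [2, -6] -> [2]
  [-3, 2, -35, 8, -22, -10, -46, -28, -40] -> [-3, 2, 8] -> [8, 2, -3] -> [8, 2]
  [41, -23, -39] -> [41] -> [41] -> [41]
  [31, 6, -37, 20, -46, -38, -41, 14, -38, 17] -> [31, 6, 20, 14, 17] -> [31, 20, 17, 14, 6] -> [31, 20, 17, 14, 6]
  [-19, -23, 4, -22, -10, 43, -28, 21, 45, -2] -> [4, 43, 21, 45, -2] -> [45, 43, 21, 4, -2] -> [45, 43, 21, 4]
  [33, -38, -10, 46, -19, -24, -36, 35] -> [33, 46, 35] -> [46, 35, 33] -> [46, 35, 33]
  probe: [43, 5, 28] -> [43, 5, 28] -> [43, 28, 5] -> [43, 28, 5]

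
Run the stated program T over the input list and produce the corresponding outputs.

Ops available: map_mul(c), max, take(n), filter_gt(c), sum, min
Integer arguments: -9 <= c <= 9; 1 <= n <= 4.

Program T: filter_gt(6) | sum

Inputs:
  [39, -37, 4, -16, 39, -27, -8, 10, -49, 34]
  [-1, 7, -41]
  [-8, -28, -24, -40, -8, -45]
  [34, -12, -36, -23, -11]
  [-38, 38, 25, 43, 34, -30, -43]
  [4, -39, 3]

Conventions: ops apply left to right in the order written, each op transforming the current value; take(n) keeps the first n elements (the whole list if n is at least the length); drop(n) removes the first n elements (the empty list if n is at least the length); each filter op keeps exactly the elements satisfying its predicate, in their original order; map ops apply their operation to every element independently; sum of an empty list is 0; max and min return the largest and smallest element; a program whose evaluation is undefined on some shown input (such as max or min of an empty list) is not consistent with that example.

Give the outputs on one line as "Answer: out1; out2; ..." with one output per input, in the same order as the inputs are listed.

Execution, op by op:
  [39, -37, 4, -16, 39, -27, -8, 10, -49, 34] -> [39, 39, 10, 34] -> 122
  [-1, 7, -41] -> [7] -> 7
  [-8, -28, -24, -40, -8, -45] -> [] -> 0
  [34, -12, -36, -23, -11] -> [34] -> 34
  [-38, 38, 25, 43, 34, -30, -43] -> [38, 25, 43, 34] -> 140
  [4, -39, 3] -> [] -> 0

122; 7; 0; 34; 140; 0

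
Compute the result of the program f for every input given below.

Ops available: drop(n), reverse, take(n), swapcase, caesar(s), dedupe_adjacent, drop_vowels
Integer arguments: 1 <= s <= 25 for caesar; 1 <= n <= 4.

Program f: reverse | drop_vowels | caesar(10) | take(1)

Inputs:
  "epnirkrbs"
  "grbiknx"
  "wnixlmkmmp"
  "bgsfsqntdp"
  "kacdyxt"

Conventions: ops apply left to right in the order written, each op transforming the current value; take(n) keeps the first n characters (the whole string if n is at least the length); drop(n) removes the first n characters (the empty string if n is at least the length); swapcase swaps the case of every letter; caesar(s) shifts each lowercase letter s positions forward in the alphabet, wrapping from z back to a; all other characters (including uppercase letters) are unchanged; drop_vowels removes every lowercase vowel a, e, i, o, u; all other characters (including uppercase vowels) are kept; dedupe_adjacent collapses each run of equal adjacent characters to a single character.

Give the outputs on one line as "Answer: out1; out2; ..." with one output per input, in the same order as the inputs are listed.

"c"; "h"; "z"; "z"; "d"

Execution, op by op:
  "epnirkrbs" -> "sbrkrinpe" -> "sbrkrnp" -> "clbubxz" -> "c"
  "grbiknx" -> "xnkibrg" -> "xnkbrg" -> "hxulbq" -> "h"
  "wnixlmkmmp" -> "pmmkmlxinw" -> "pmmkmlxnw" -> "zwwuwvhxg" -> "z"
  "bgsfsqntdp" -> "pdtnqsfsgb" -> "pdtnqsfsgb" -> "zndxacpcql" -> "z"
  "kacdyxt" -> "txydcak" -> "txydck" -> "dhinmu" -> "d"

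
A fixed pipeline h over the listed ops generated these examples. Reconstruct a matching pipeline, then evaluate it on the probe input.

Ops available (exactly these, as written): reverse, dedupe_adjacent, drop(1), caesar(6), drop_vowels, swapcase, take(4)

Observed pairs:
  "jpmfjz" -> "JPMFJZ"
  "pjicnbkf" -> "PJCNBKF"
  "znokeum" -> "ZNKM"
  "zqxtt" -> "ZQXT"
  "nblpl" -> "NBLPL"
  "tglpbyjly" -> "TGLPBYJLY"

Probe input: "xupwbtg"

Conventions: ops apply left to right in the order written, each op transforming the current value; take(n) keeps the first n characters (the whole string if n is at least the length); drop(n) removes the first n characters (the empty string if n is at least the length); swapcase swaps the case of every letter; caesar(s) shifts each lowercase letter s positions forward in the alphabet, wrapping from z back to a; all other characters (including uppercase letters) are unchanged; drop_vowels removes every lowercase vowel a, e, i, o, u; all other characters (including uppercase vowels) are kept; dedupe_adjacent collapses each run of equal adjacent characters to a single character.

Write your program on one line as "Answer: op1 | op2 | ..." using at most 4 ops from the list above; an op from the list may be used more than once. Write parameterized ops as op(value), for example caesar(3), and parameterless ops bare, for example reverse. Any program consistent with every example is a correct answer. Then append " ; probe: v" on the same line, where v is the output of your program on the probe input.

dedupe_adjacent | drop_vowels | swapcase ; probe: "XPWBTG"

Check, running the answer program on each example:
  "jpmfjz" -> "jpmfjz" -> "jpmfjz" -> "JPMFJZ"
  "pjicnbkf" -> "pjicnbkf" -> "pjcnbkf" -> "PJCNBKF"
  "znokeum" -> "znokeum" -> "znkm" -> "ZNKM"
  "zqxtt" -> "zqxt" -> "zqxt" -> "ZQXT"
  "nblpl" -> "nblpl" -> "nblpl" -> "NBLPL"
  "tglpbyjly" -> "tglpbyjly" -> "tglpbyjly" -> "TGLPBYJLY"
  probe: "xupwbtg" -> "xupwbtg" -> "xpwbtg" -> "XPWBTG"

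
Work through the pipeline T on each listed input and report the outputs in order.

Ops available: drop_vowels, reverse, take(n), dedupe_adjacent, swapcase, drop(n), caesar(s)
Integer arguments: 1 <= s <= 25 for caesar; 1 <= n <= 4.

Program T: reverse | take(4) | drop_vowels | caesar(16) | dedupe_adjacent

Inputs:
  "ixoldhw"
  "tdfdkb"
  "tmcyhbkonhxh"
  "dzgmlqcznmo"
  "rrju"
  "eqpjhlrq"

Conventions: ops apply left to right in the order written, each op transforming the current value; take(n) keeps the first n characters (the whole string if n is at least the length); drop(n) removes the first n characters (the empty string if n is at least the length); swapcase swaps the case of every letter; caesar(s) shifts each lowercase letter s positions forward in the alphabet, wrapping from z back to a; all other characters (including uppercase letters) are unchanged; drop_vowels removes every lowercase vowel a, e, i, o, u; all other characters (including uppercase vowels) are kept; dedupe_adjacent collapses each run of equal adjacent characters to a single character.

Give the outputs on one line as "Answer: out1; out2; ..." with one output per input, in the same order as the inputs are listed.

"mxtb"; "ratv"; "xnxd"; "cdp"; "zh"; "ghbx"

Execution, op by op:
  "ixoldhw" -> "whdloxi" -> "whdl" -> "whdl" -> "mxtb" -> "mxtb"
  "tdfdkb" -> "bkdfdt" -> "bkdf" -> "bkdf" -> "ratv" -> "ratv"
  "tmcyhbkonhxh" -> "hxhnokbhycmt" -> "hxhn" -> "hxhn" -> "xnxd" -> "xnxd"
  "dzgmlqcznmo" -> "omnzcqlmgzd" -> "omnz" -> "mnz" -> "cdp" -> "cdp"
  "rrju" -> "ujrr" -> "ujrr" -> "jrr" -> "zhh" -> "zh"
  "eqpjhlrq" -> "qrlhjpqe" -> "qrlh" -> "qrlh" -> "ghbx" -> "ghbx"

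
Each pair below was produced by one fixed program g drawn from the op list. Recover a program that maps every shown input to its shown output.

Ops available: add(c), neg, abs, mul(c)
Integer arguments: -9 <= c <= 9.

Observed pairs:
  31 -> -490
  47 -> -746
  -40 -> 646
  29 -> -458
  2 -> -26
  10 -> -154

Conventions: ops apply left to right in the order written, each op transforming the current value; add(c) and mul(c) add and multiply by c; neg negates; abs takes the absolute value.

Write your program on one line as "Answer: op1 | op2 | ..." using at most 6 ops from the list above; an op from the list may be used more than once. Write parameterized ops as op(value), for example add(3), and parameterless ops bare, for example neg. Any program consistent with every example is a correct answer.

neg | mul(-2) | mul(8) | neg | add(6)

Check, running the answer program on each example:
  31 -> -31 -> 62 -> 496 -> -496 -> -490
  47 -> -47 -> 94 -> 752 -> -752 -> -746
  -40 -> 40 -> -80 -> -640 -> 640 -> 646
  29 -> -29 -> 58 -> 464 -> -464 -> -458
  2 -> -2 -> 4 -> 32 -> -32 -> -26
  10 -> -10 -> 20 -> 160 -> -160 -> -154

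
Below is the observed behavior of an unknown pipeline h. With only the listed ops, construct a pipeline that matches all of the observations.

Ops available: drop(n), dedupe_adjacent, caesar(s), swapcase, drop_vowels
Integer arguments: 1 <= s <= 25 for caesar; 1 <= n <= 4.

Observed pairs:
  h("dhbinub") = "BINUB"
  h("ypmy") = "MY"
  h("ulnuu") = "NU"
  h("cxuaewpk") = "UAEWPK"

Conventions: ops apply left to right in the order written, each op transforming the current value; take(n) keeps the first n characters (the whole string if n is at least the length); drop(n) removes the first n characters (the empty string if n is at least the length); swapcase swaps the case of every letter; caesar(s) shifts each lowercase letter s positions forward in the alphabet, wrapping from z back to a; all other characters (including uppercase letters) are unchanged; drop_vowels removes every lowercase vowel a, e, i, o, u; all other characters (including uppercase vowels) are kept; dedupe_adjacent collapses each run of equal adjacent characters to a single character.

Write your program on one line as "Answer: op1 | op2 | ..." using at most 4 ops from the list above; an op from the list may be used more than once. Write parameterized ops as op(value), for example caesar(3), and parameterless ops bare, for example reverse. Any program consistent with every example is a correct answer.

drop(2) | swapcase | dedupe_adjacent

Check, running the answer program on each example:
  "dhbinub" -> "binub" -> "BINUB" -> "BINUB"
  "ypmy" -> "my" -> "MY" -> "MY"
  "ulnuu" -> "nuu" -> "NUU" -> "NU"
  "cxuaewpk" -> "uaewpk" -> "UAEWPK" -> "UAEWPK"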